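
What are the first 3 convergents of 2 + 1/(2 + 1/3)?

2/1, 5/2, 17/7

Using the convergent recurrence p_i = a_i*p_{i-1} + p_{i-2}, q_i = a_i*q_{i-1} + q_{i-2} with p_{-2}=0, p_{-1}=1, q_{-2}=1, q_{-1}=0:
  i=0: a_0=2, p_0 = 2*1 + 0 = 2, q_0 = 2*0 + 1 = 1.
  i=1: a_1=2, p_1 = 2*2 + 1 = 5, q_1 = 2*1 + 0 = 2.
  i=2: a_2=3, p_2 = 3*5 + 2 = 17, q_2 = 3*2 + 1 = 7.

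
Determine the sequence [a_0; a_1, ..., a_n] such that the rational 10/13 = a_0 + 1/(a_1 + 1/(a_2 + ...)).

Run the Euclidean algorithm on 10 and 13; the successive quotients are the partial quotients a_0, a_1, ... (each step inverts the fractional part left over by the previous one):
  10 = 0*13 + 10, so a_0 = 0.
  13 = 1*10 + 3, so a_1 = 1.
  10 = 3*3 + 1, so a_2 = 3.
  3 = 3*1 + 0, so a_3 = 3.
The remainder reaches 0 after 4 divisions, so the expansion has 4 partial quotients, read off in order.

[0; 1, 3, 3]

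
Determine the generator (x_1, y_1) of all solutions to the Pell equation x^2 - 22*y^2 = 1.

First expand sqrt(22) as a continued fraction. With x_i = (sqrt(22) + m_i)/d_i and (m_0, d_0) = (0, 1): a_0 = floor(sqrt(22)) = 4, since 4^2 = 16 <= 22 < 25 = 5^2.
Iterate m_{i+1} = d_i*a_i - m_i, d_{i+1} = (22 - m_{i+1}^2)/d_i, a_{i+1} = floor((a_0 + m_{i+1})/d_{i+1}):
  m_1 = 1*4 - 0 = 4, d_1 = (22 - 4^2)/1 = 6/1 = 6, a_1 = floor((4 + 4)/6) = 1.
  m_2 = 6*1 - 4 = 2, d_2 = (22 - 2^2)/6 = 18/6 = 3, a_2 = floor((4 + 2)/3) = 2.
  m_3 = 3*2 - 2 = 4, d_3 = (22 - 4^2)/3 = 6/3 = 2, a_3 = floor((4 + 4)/2) = 4.
  m_4 = 2*4 - 4 = 4, d_4 = (22 - 4^2)/2 = 6/2 = 3, a_4 = floor((4 + 4)/3) = 2.
  m_5 = 3*2 - 4 = 2, d_5 = (22 - 2^2)/3 = 18/3 = 6, a_5 = floor((4 + 2)/6) = 1.
  m_6 = 6*1 - 2 = 4, d_6 = (22 - 4^2)/6 = 6/6 = 1, a_6 = floor((4 + 4)/1) = 8.
  m_7 = 1*8 - 4 = 4, d_7 = (22 - 4^2)/1 = 6/1 = 6: (m_7, d_7) = (m_1, d_1) = (4, 6), so from here the quotients repeat a_1, ..., a_6; the period length is 6.
So sqrt(22) = [4; (1, 2, 4, 2, 1, 8)] with period length k = 6.
k is even, so the fundamental solution of x^2 - 22y^2 = 1 is (p_{k-1}, q_{k-1}) = (p_5, q_5); compute convergents through index 5.
Convergents (p_i = a_i*p_{i-1} + p_{i-2}, q_i = a_i*q_{i-1} + q_{i-2} with p_{-2}=0, p_{-1}=1, q_{-2}=1, q_{-1}=0):
  i=0: a_0=4, p_0 = 4*1 + 0 = 4, q_0 = 4*0 + 1 = 1.
  i=1: a_1=1, p_1 = 1*4 + 1 = 5, q_1 = 1*1 + 0 = 1.
  i=2: a_2=2, p_2 = 2*5 + 4 = 14, q_2 = 2*1 + 1 = 3.
  i=3: a_3=4, p_3 = 4*14 + 5 = 61, q_3 = 4*3 + 1 = 13.
  i=4: a_4=2, p_4 = 2*61 + 14 = 136, q_4 = 2*13 + 3 = 29.
  i=5: a_5=1, p_5 = 1*136 + 61 = 197, q_5 = 1*29 + 13 = 42.
Check: 197^2 - 22*42^2 = 38809 - 38808 = 1, so (x, y) = (197, 42) solves the equation, and by the theorem it is the least positive solution.

(x, y) = (197, 42)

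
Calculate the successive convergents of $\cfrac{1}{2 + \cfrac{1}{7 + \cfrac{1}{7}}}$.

Using the convergent recurrence p_i = a_i*p_{i-1} + p_{i-2}, q_i = a_i*q_{i-1} + q_{i-2} with p_{-2}=0, p_{-1}=1, q_{-2}=1, q_{-1}=0:
  i=0: a_0=0, p_0 = 0*1 + 0 = 0, q_0 = 0*0 + 1 = 1.
  i=1: a_1=2, p_1 = 2*0 + 1 = 1, q_1 = 2*1 + 0 = 2.
  i=2: a_2=7, p_2 = 7*1 + 0 = 7, q_2 = 7*2 + 1 = 15.
  i=3: a_3=7, p_3 = 7*7 + 1 = 50, q_3 = 7*15 + 2 = 107.

0/1, 1/2, 7/15, 50/107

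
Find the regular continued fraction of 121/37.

[3; 3, 1, 2, 3]

Run the Euclidean algorithm on 121 and 37; the successive quotients are the partial quotients a_0, a_1, ... (each step inverts the fractional part left over by the previous one):
  121 = 3*37 + 10, so a_0 = 3.
  37 = 3*10 + 7, so a_1 = 3.
  10 = 1*7 + 3, so a_2 = 1.
  7 = 2*3 + 1, so a_3 = 2.
  3 = 3*1 + 0, so a_4 = 3.
The remainder reaches 0 after 5 divisions, so the expansion has 5 partial quotients, read off in order.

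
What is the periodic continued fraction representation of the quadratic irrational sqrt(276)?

[16; (1, 1, 1, 1, 2, 2, 2, 1, 1, 1, 1, 32)]

Write x_i = (sqrt(276) + m_i)/d_i with (m_0, d_0) = (0, 1). a_0 = floor(sqrt(276)) = 16, since 16^2 = 256 <= 276 < 289 = 17^2.
Iterate m_{i+1} = d_i*a_i - m_i, d_{i+1} = (276 - m_{i+1}^2)/d_i, a_{i+1} = floor((a_0 + m_{i+1})/d_{i+1}):
  m_1 = 1*16 - 0 = 16, d_1 = (276 - 16^2)/1 = 20/1 = 20, a_1 = floor((16 + 16)/20) = 1.
  m_2 = 20*1 - 16 = 4, d_2 = (276 - 4^2)/20 = 260/20 = 13, a_2 = floor((16 + 4)/13) = 1.
  m_3 = 13*1 - 4 = 9, d_3 = (276 - 9^2)/13 = 195/13 = 15, a_3 = floor((16 + 9)/15) = 1.
  m_4 = 15*1 - 9 = 6, d_4 = (276 - 6^2)/15 = 240/15 = 16, a_4 = floor((16 + 6)/16) = 1.
  m_5 = 16*1 - 6 = 10, d_5 = (276 - 10^2)/16 = 176/16 = 11, a_5 = floor((16 + 10)/11) = 2.
  m_6 = 11*2 - 10 = 12, d_6 = (276 - 12^2)/11 = 132/11 = 12, a_6 = floor((16 + 12)/12) = 2.
  m_7 = 12*2 - 12 = 12, d_7 = (276 - 12^2)/12 = 132/12 = 11, a_7 = floor((16 + 12)/11) = 2.
  m_8 = 11*2 - 12 = 10, d_8 = (276 - 10^2)/11 = 176/11 = 16, a_8 = floor((16 + 10)/16) = 1.
  m_9 = 16*1 - 10 = 6, d_9 = (276 - 6^2)/16 = 240/16 = 15, a_9 = floor((16 + 6)/15) = 1.
  m_10 = 15*1 - 6 = 9, d_10 = (276 - 9^2)/15 = 195/15 = 13, a_10 = floor((16 + 9)/13) = 1.
  m_11 = 13*1 - 9 = 4, d_11 = (276 - 4^2)/13 = 260/13 = 20, a_11 = floor((16 + 4)/20) = 1.
  m_12 = 20*1 - 4 = 16, d_12 = (276 - 16^2)/20 = 20/20 = 1, a_12 = floor((16 + 16)/1) = 32.
  m_13 = 1*32 - 16 = 16, d_13 = (276 - 16^2)/1 = 20/1 = 20: (m_13, d_13) = (m_1, d_1) = (16, 20), so from here the quotients repeat a_1, ..., a_12; the period length is 12.
Hence the expansion of sqrt(276) is a_0 = 16 followed by the repeating block 1, 1, 1, 1, 2, 2, 2, 1, 1, 1, 1, 32 (period 12).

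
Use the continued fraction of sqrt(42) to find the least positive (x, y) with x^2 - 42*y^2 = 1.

(x, y) = (13, 2)

First expand sqrt(42) as a continued fraction. With x_i = (sqrt(42) + m_i)/d_i and (m_0, d_0) = (0, 1): a_0 = floor(sqrt(42)) = 6, since 6^2 = 36 <= 42 < 49 = 7^2.
Iterate m_{i+1} = d_i*a_i - m_i, d_{i+1} = (42 - m_{i+1}^2)/d_i, a_{i+1} = floor((a_0 + m_{i+1})/d_{i+1}):
  m_1 = 1*6 - 0 = 6, d_1 = (42 - 6^2)/1 = 6/1 = 6, a_1 = floor((6 + 6)/6) = 2.
  m_2 = 6*2 - 6 = 6, d_2 = (42 - 6^2)/6 = 6/6 = 1, a_2 = floor((6 + 6)/1) = 12.
  m_3 = 1*12 - 6 = 6, d_3 = (42 - 6^2)/1 = 6/1 = 6: (m_3, d_3) = (m_1, d_1) = (6, 6), so from here the quotients repeat a_1, a_2; the period length is 2.
So sqrt(42) = [6; (2, 12)] with period length k = 2.
k is even, so the fundamental solution of x^2 - 42y^2 = 1 is (p_{k-1}, q_{k-1}) = (p_1, q_1); compute convergents through index 1.
Convergents (p_i = a_i*p_{i-1} + p_{i-2}, q_i = a_i*q_{i-1} + q_{i-2} with p_{-2}=0, p_{-1}=1, q_{-2}=1, q_{-1}=0):
  i=0: a_0=6, p_0 = 6*1 + 0 = 6, q_0 = 6*0 + 1 = 1.
  i=1: a_1=2, p_1 = 2*6 + 1 = 13, q_1 = 2*1 + 0 = 2.
Check: 13^2 - 42*2^2 = 169 - 168 = 1, so (x, y) = (13, 2) solves the equation, and by the theorem it is the least positive solution.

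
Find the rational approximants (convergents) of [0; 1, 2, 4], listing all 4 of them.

0/1, 1/1, 2/3, 9/13

Using the convergent recurrence p_i = a_i*p_{i-1} + p_{i-2}, q_i = a_i*q_{i-1} + q_{i-2} with p_{-2}=0, p_{-1}=1, q_{-2}=1, q_{-1}=0:
  i=0: a_0=0, p_0 = 0*1 + 0 = 0, q_0 = 0*0 + 1 = 1.
  i=1: a_1=1, p_1 = 1*0 + 1 = 1, q_1 = 1*1 + 0 = 1.
  i=2: a_2=2, p_2 = 2*1 + 0 = 2, q_2 = 2*1 + 1 = 3.
  i=3: a_3=4, p_3 = 4*2 + 1 = 9, q_3 = 4*3 + 1 = 13.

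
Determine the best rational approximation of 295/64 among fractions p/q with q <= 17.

Expand x = 295/64 as a continued fraction with the Euclidean algorithm:
  295 = 4*64 + 39, so a_0 = 4.
  64 = 1*39 + 25, so a_1 = 1.
  39 = 1*25 + 14, so a_2 = 1.
  25 = 1*14 + 11, so a_3 = 1.
  14 = 1*11 + 3, so a_4 = 1.
  11 = 3*3 + 2, so a_5 = 3.
  3 = 1*2 + 1, so a_6 = 1.
  2 = 2*1 + 0, so a_7 = 2.
so x = [4; 1, 1, 1, 1, 3, 1, 2].
Convergents (p_i = a_i*p_{i-1} + p_{i-2}, q_i = a_i*q_{i-1} + q_{i-2} with p_{-2}=0, p_{-1}=1, q_{-2}=1, q_{-1}=0), until the denominator exceeds 17:
  i=0: a_0=4, p_0 = 4*1 + 0 = 4, q_0 = 4*0 + 1 = 1.
  i=1: a_1=1, p_1 = 1*4 + 1 = 5, q_1 = 1*1 + 0 = 1.
  i=2: a_2=1, p_2 = 1*5 + 4 = 9, q_2 = 1*1 + 1 = 2.
  i=3: a_3=1, p_3 = 1*9 + 5 = 14, q_3 = 1*2 + 1 = 3.
  i=4: a_4=1, p_4 = 1*14 + 9 = 23, q_4 = 1*3 + 2 = 5.
  i=5: a_5=3, p_5 = 3*23 + 14 = 83, q_5 = 3*5 + 3 = 18.
q_5 = 18 > 17, so the last convergent with denominator <= 17 is p_4/q_4 = 23/5.
The closest fraction with denominator <= 17 is either p_4/q_4 or the intermediate fraction (k*p_4 + p_3)/(k*q_4 + q_3) with the largest k >= 1 whose denominator stays <= 17; these approach x as k grows, and every other convergent or intermediate fraction in range is farther away.
Largest k: floor((17 - q_3)/q_4) = floor((17 - 3)/5) = 2.
That gives (2*23 + 14)/(2*5 + 3) = 60/13.
Compare the errors: |x - 23/5| = |295*5 - 23*64|/(64*5) = 3/320, and |x - 60/13| = |295*13 - 60*64|/(64*13) = 5/832.
Cross-multiplying, 5*320 = 1600 < 2496 = 3*832, so 5/832 is smaller: the intermediate fraction 60/13 is closer to x than 23/5.

60/13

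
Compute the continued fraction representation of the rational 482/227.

Run the Euclidean algorithm on 482 and 227; the successive quotients are the partial quotients a_0, a_1, ... (each step inverts the fractional part left over by the previous one):
  482 = 2*227 + 28, so a_0 = 2.
  227 = 8*28 + 3, so a_1 = 8.
  28 = 9*3 + 1, so a_2 = 9.
  3 = 3*1 + 0, so a_3 = 3.
The remainder reaches 0 after 4 divisions, so the expansion has 4 partial quotients, read off in order.

[2; 8, 9, 3]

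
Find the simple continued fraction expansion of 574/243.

[2; 2, 1, 3, 5, 4]

Run the Euclidean algorithm on 574 and 243; the successive quotients are the partial quotients a_0, a_1, ... (each step inverts the fractional part left over by the previous one):
  574 = 2*243 + 88, so a_0 = 2.
  243 = 2*88 + 67, so a_1 = 2.
  88 = 1*67 + 21, so a_2 = 1.
  67 = 3*21 + 4, so a_3 = 3.
  21 = 5*4 + 1, so a_4 = 5.
  4 = 4*1 + 0, so a_5 = 4.
The remainder reaches 0 after 6 divisions, so the expansion has 6 partial quotients, read off in order.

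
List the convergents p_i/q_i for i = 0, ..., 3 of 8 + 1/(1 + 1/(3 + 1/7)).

8/1, 9/1, 35/4, 254/29

Using the convergent recurrence p_i = a_i*p_{i-1} + p_{i-2}, q_i = a_i*q_{i-1} + q_{i-2} with p_{-2}=0, p_{-1}=1, q_{-2}=1, q_{-1}=0:
  i=0: a_0=8, p_0 = 8*1 + 0 = 8, q_0 = 8*0 + 1 = 1.
  i=1: a_1=1, p_1 = 1*8 + 1 = 9, q_1 = 1*1 + 0 = 1.
  i=2: a_2=3, p_2 = 3*9 + 8 = 35, q_2 = 3*1 + 1 = 4.
  i=3: a_3=7, p_3 = 7*35 + 9 = 254, q_3 = 7*4 + 1 = 29.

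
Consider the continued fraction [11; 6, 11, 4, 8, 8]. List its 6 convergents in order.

Using the convergent recurrence p_i = a_i*p_{i-1} + p_{i-2}, q_i = a_i*q_{i-1} + q_{i-2} with p_{-2}=0, p_{-1}=1, q_{-2}=1, q_{-1}=0:
  i=0: a_0=11, p_0 = 11*1 + 0 = 11, q_0 = 11*0 + 1 = 1.
  i=1: a_1=6, p_1 = 6*11 + 1 = 67, q_1 = 6*1 + 0 = 6.
  i=2: a_2=11, p_2 = 11*67 + 11 = 748, q_2 = 11*6 + 1 = 67.
  i=3: a_3=4, p_3 = 4*748 + 67 = 3059, q_3 = 4*67 + 6 = 274.
  i=4: a_4=8, p_4 = 8*3059 + 748 = 25220, q_4 = 8*274 + 67 = 2259.
  i=5: a_5=8, p_5 = 8*25220 + 3059 = 204819, q_5 = 8*2259 + 274 = 18346.

11/1, 67/6, 748/67, 3059/274, 25220/2259, 204819/18346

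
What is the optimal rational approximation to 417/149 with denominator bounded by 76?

14/5

Expand x = 417/149 as a continued fraction with the Euclidean algorithm:
  417 = 2*149 + 119, so a_0 = 2.
  149 = 1*119 + 30, so a_1 = 1.
  119 = 3*30 + 29, so a_2 = 3.
  30 = 1*29 + 1, so a_3 = 1.
  29 = 29*1 + 0, so a_4 = 29.
so x = [2; 1, 3, 1, 29].
Convergents (p_i = a_i*p_{i-1} + p_{i-2}, q_i = a_i*q_{i-1} + q_{i-2} with p_{-2}=0, p_{-1}=1, q_{-2}=1, q_{-1}=0), until the denominator exceeds 76:
  i=0: a_0=2, p_0 = 2*1 + 0 = 2, q_0 = 2*0 + 1 = 1.
  i=1: a_1=1, p_1 = 1*2 + 1 = 3, q_1 = 1*1 + 0 = 1.
  i=2: a_2=3, p_2 = 3*3 + 2 = 11, q_2 = 3*1 + 1 = 4.
  i=3: a_3=1, p_3 = 1*11 + 3 = 14, q_3 = 1*4 + 1 = 5.
  i=4: a_4=29, p_4 = 29*14 + 11 = 417, q_4 = 29*5 + 4 = 149.
q_4 = 149 > 76, so the last convergent with denominator <= 76 is p_3/q_3 = 14/5.
The closest fraction with denominator <= 76 is either p_3/q_3 or the intermediate fraction (k*p_3 + p_2)/(k*q_3 + q_2) with the largest k >= 1 whose denominator stays <= 76; these approach x as k grows, and every other convergent or intermediate fraction in range is farther away.
Largest k: floor((76 - q_2)/q_3) = floor((76 - 4)/5) = 14.
That gives (14*14 + 11)/(14*5 + 4) = 207/74.
Compare the errors: |x - 14/5| = |417*5 - 14*149|/(149*5) = 1/745, and |x - 207/74| = |417*74 - 207*149|/(149*74) = 15/11026.
Cross-multiplying, 1*11026 = 11026 < 11175 = 15*745, so 1/745 is smaller: the convergent 14/5 is closer to x than 207/74.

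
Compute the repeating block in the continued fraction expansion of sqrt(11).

[3; (3, 6)]

Write x_i = (sqrt(11) + m_i)/d_i with (m_0, d_0) = (0, 1). a_0 = floor(sqrt(11)) = 3, since 3^2 = 9 <= 11 < 16 = 4^2.
Iterate m_{i+1} = d_i*a_i - m_i, d_{i+1} = (11 - m_{i+1}^2)/d_i, a_{i+1} = floor((a_0 + m_{i+1})/d_{i+1}):
  m_1 = 1*3 - 0 = 3, d_1 = (11 - 3^2)/1 = 2/1 = 2, a_1 = floor((3 + 3)/2) = 3.
  m_2 = 2*3 - 3 = 3, d_2 = (11 - 3^2)/2 = 2/2 = 1, a_2 = floor((3 + 3)/1) = 6.
  m_3 = 1*6 - 3 = 3, d_3 = (11 - 3^2)/1 = 2/1 = 2: (m_3, d_3) = (m_1, d_1) = (3, 2), so from here the quotients repeat a_1, a_2; the period length is 2.
Hence the expansion of sqrt(11) is a_0 = 3 followed by the repeating block 3, 6 (period 2).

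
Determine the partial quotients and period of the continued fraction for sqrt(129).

[11; (2, 1, 3, 1, 6, 1, 3, 1, 2, 22)]

Write x_i = (sqrt(129) + m_i)/d_i with (m_0, d_0) = (0, 1). a_0 = floor(sqrt(129)) = 11, since 11^2 = 121 <= 129 < 144 = 12^2.
Iterate m_{i+1} = d_i*a_i - m_i, d_{i+1} = (129 - m_{i+1}^2)/d_i, a_{i+1} = floor((a_0 + m_{i+1})/d_{i+1}):
  m_1 = 1*11 - 0 = 11, d_1 = (129 - 11^2)/1 = 8/1 = 8, a_1 = floor((11 + 11)/8) = 2.
  m_2 = 8*2 - 11 = 5, d_2 = (129 - 5^2)/8 = 104/8 = 13, a_2 = floor((11 + 5)/13) = 1.
  m_3 = 13*1 - 5 = 8, d_3 = (129 - 8^2)/13 = 65/13 = 5, a_3 = floor((11 + 8)/5) = 3.
  m_4 = 5*3 - 8 = 7, d_4 = (129 - 7^2)/5 = 80/5 = 16, a_4 = floor((11 + 7)/16) = 1.
  m_5 = 16*1 - 7 = 9, d_5 = (129 - 9^2)/16 = 48/16 = 3, a_5 = floor((11 + 9)/3) = 6.
  m_6 = 3*6 - 9 = 9, d_6 = (129 - 9^2)/3 = 48/3 = 16, a_6 = floor((11 + 9)/16) = 1.
  m_7 = 16*1 - 9 = 7, d_7 = (129 - 7^2)/16 = 80/16 = 5, a_7 = floor((11 + 7)/5) = 3.
  m_8 = 5*3 - 7 = 8, d_8 = (129 - 8^2)/5 = 65/5 = 13, a_8 = floor((11 + 8)/13) = 1.
  m_9 = 13*1 - 8 = 5, d_9 = (129 - 5^2)/13 = 104/13 = 8, a_9 = floor((11 + 5)/8) = 2.
  m_10 = 8*2 - 5 = 11, d_10 = (129 - 11^2)/8 = 8/8 = 1, a_10 = floor((11 + 11)/1) = 22.
  m_11 = 1*22 - 11 = 11, d_11 = (129 - 11^2)/1 = 8/1 = 8: (m_11, d_11) = (m_1, d_1) = (11, 8), so from here the quotients repeat a_1, ..., a_10; the period length is 10.
Hence the expansion of sqrt(129) is a_0 = 11 followed by the repeating block 2, 1, 3, 1, 6, 1, 3, 1, 2, 22 (period 10).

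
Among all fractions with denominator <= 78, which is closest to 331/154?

Expand x = 331/154 as a continued fraction with the Euclidean algorithm:
  331 = 2*154 + 23, so a_0 = 2.
  154 = 6*23 + 16, so a_1 = 6.
  23 = 1*16 + 7, so a_2 = 1.
  16 = 2*7 + 2, so a_3 = 2.
  7 = 3*2 + 1, so a_4 = 3.
  2 = 2*1 + 0, so a_5 = 2.
so x = [2; 6, 1, 2, 3, 2].
Convergents (p_i = a_i*p_{i-1} + p_{i-2}, q_i = a_i*q_{i-1} + q_{i-2} with p_{-2}=0, p_{-1}=1, q_{-2}=1, q_{-1}=0), until the denominator exceeds 78:
  i=0: a_0=2, p_0 = 2*1 + 0 = 2, q_0 = 2*0 + 1 = 1.
  i=1: a_1=6, p_1 = 6*2 + 1 = 13, q_1 = 6*1 + 0 = 6.
  i=2: a_2=1, p_2 = 1*13 + 2 = 15, q_2 = 1*6 + 1 = 7.
  i=3: a_3=2, p_3 = 2*15 + 13 = 43, q_3 = 2*7 + 6 = 20.
  i=4: a_4=3, p_4 = 3*43 + 15 = 144, q_4 = 3*20 + 7 = 67.
  i=5: a_5=2, p_5 = 2*144 + 43 = 331, q_5 = 2*67 + 20 = 154.
q_5 = 154 > 78, so the last convergent with denominator <= 78 is p_4/q_4 = 144/67.
The closest fraction with denominator <= 78 is either p_4/q_4 or the intermediate fraction (k*p_4 + p_3)/(k*q_4 + q_3) with the largest k >= 1 whose denominator stays <= 78; these approach x as k grows, and every other convergent or intermediate fraction in range is farther away.
Largest k: floor((78 - q_3)/q_4) = floor((78 - 20)/67) = 0.
Since k = 0, no intermediate fraction beyond p_4/q_4 has denominator <= 78, so the convergent 144/67 is the closest (its error is |331*67 - 144*154|/(154*67) = 1/10318).

144/67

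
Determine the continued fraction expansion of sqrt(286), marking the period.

Write x_i = (sqrt(286) + m_i)/d_i with (m_0, d_0) = (0, 1). a_0 = floor(sqrt(286)) = 16, since 16^2 = 256 <= 286 < 289 = 17^2.
Iterate m_{i+1} = d_i*a_i - m_i, d_{i+1} = (286 - m_{i+1}^2)/d_i, a_{i+1} = floor((a_0 + m_{i+1})/d_{i+1}):
  m_1 = 1*16 - 0 = 16, d_1 = (286 - 16^2)/1 = 30/1 = 30, a_1 = floor((16 + 16)/30) = 1.
  m_2 = 30*1 - 16 = 14, d_2 = (286 - 14^2)/30 = 90/30 = 3, a_2 = floor((16 + 14)/3) = 10.
  m_3 = 3*10 - 14 = 16, d_3 = (286 - 16^2)/3 = 30/3 = 10, a_3 = floor((16 + 16)/10) = 3.
  m_4 = 10*3 - 16 = 14, d_4 = (286 - 14^2)/10 = 90/10 = 9, a_4 = floor((16 + 14)/9) = 3.
  m_5 = 9*3 - 14 = 13, d_5 = (286 - 13^2)/9 = 117/9 = 13, a_5 = floor((16 + 13)/13) = 2.
  m_6 = 13*2 - 13 = 13, d_6 = (286 - 13^2)/13 = 117/13 = 9, a_6 = floor((16 + 13)/9) = 3.
  m_7 = 9*3 - 13 = 14, d_7 = (286 - 14^2)/9 = 90/9 = 10, a_7 = floor((16 + 14)/10) = 3.
  m_8 = 10*3 - 14 = 16, d_8 = (286 - 16^2)/10 = 30/10 = 3, a_8 = floor((16 + 16)/3) = 10.
  m_9 = 3*10 - 16 = 14, d_9 = (286 - 14^2)/3 = 90/3 = 30, a_9 = floor((16 + 14)/30) = 1.
  m_10 = 30*1 - 14 = 16, d_10 = (286 - 16^2)/30 = 30/30 = 1, a_10 = floor((16 + 16)/1) = 32.
  m_11 = 1*32 - 16 = 16, d_11 = (286 - 16^2)/1 = 30/1 = 30: (m_11, d_11) = (m_1, d_1) = (16, 30), so from here the quotients repeat a_1, ..., a_10; the period length is 10.
Hence the expansion of sqrt(286) is a_0 = 16 followed by the repeating block 1, 10, 3, 3, 2, 3, 3, 10, 1, 32 (period 10).

[16; (1, 10, 3, 3, 2, 3, 3, 10, 1, 32)]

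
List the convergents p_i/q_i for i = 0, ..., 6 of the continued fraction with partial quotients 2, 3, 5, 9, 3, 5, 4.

Using the convergent recurrence p_i = a_i*p_{i-1} + p_{i-2}, q_i = a_i*q_{i-1} + q_{i-2} with p_{-2}=0, p_{-1}=1, q_{-2}=1, q_{-1}=0:
  i=0: a_0=2, p_0 = 2*1 + 0 = 2, q_0 = 2*0 + 1 = 1.
  i=1: a_1=3, p_1 = 3*2 + 1 = 7, q_1 = 3*1 + 0 = 3.
  i=2: a_2=5, p_2 = 5*7 + 2 = 37, q_2 = 5*3 + 1 = 16.
  i=3: a_3=9, p_3 = 9*37 + 7 = 340, q_3 = 9*16 + 3 = 147.
  i=4: a_4=3, p_4 = 3*340 + 37 = 1057, q_4 = 3*147 + 16 = 457.
  i=5: a_5=5, p_5 = 5*1057 + 340 = 5625, q_5 = 5*457 + 147 = 2432.
  i=6: a_6=4, p_6 = 4*5625 + 1057 = 23557, q_6 = 4*2432 + 457 = 10185.

2/1, 7/3, 37/16, 340/147, 1057/457, 5625/2432, 23557/10185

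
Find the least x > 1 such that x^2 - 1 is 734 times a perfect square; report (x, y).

(x, y) = (10394175, 383656)

First expand sqrt(734) as a continued fraction. With x_i = (sqrt(734) + m_i)/d_i and (m_0, d_0) = (0, 1): a_0 = floor(sqrt(734)) = 27, since 27^2 = 729 <= 734 < 784 = 28^2.
Iterate m_{i+1} = d_i*a_i - m_i, d_{i+1} = (734 - m_{i+1}^2)/d_i, a_{i+1} = floor((a_0 + m_{i+1})/d_{i+1}):
  m_1 = 1*27 - 0 = 27, d_1 = (734 - 27^2)/1 = 5/1 = 5, a_1 = floor((27 + 27)/5) = 10.
  m_2 = 5*10 - 27 = 23, d_2 = (734 - 23^2)/5 = 205/5 = 41, a_2 = floor((27 + 23)/41) = 1.
  m_3 = 41*1 - 23 = 18, d_3 = (734 - 18^2)/41 = 410/41 = 10, a_3 = floor((27 + 18)/10) = 4.
  m_4 = 10*4 - 18 = 22, d_4 = (734 - 22^2)/10 = 250/10 = 25, a_4 = floor((27 + 22)/25) = 1.
  m_5 = 25*1 - 22 = 3, d_5 = (734 - 3^2)/25 = 725/25 = 29, a_5 = floor((27 + 3)/29) = 1.
  m_6 = 29*1 - 3 = 26, d_6 = (734 - 26^2)/29 = 58/29 = 2, a_6 = floor((27 + 26)/2) = 26.
  m_7 = 2*26 - 26 = 26, d_7 = (734 - 26^2)/2 = 58/2 = 29, a_7 = floor((27 + 26)/29) = 1.
  m_8 = 29*1 - 26 = 3, d_8 = (734 - 3^2)/29 = 725/29 = 25, a_8 = floor((27 + 3)/25) = 1.
  m_9 = 25*1 - 3 = 22, d_9 = (734 - 22^2)/25 = 250/25 = 10, a_9 = floor((27 + 22)/10) = 4.
  m_10 = 10*4 - 22 = 18, d_10 = (734 - 18^2)/10 = 410/10 = 41, a_10 = floor((27 + 18)/41) = 1.
  m_11 = 41*1 - 18 = 23, d_11 = (734 - 23^2)/41 = 205/41 = 5, a_11 = floor((27 + 23)/5) = 10.
  m_12 = 5*10 - 23 = 27, d_12 = (734 - 27^2)/5 = 5/5 = 1, a_12 = floor((27 + 27)/1) = 54.
  m_13 = 1*54 - 27 = 27, d_13 = (734 - 27^2)/1 = 5/1 = 5: (m_13, d_13) = (m_1, d_1) = (27, 5), so from here the quotients repeat a_1, ..., a_12; the period length is 12.
So sqrt(734) = [27; (10, 1, 4, 1, 1, 26, 1, 1, 4, 1, 10, 54)] with period length k = 12.
k is even, so the fundamental solution of x^2 - 734y^2 = 1 is (p_{k-1}, q_{k-1}) = (p_11, q_11); compute convergents through index 11.
Convergents (p_i = a_i*p_{i-1} + p_{i-2}, q_i = a_i*q_{i-1} + q_{i-2} with p_{-2}=0, p_{-1}=1, q_{-2}=1, q_{-1}=0):
  i=0: a_0=27, p_0 = 27*1 + 0 = 27, q_0 = 27*0 + 1 = 1.
  i=1: a_1=10, p_1 = 10*27 + 1 = 271, q_1 = 10*1 + 0 = 10.
  i=2: a_2=1, p_2 = 1*271 + 27 = 298, q_2 = 1*10 + 1 = 11.
  i=3: a_3=4, p_3 = 4*298 + 271 = 1463, q_3 = 4*11 + 10 = 54.
  i=4: a_4=1, p_4 = 1*1463 + 298 = 1761, q_4 = 1*54 + 11 = 65.
  i=5: a_5=1, p_5 = 1*1761 + 1463 = 3224, q_5 = 1*65 + 54 = 119.
  i=6: a_6=26, p_6 = 26*3224 + 1761 = 85585, q_6 = 26*119 + 65 = 3159.
  i=7: a_7=1, p_7 = 1*85585 + 3224 = 88809, q_7 = 1*3159 + 119 = 3278.
  i=8: a_8=1, p_8 = 1*88809 + 85585 = 174394, q_8 = 1*3278 + 3159 = 6437.
  i=9: a_9=4, p_9 = 4*174394 + 88809 = 786385, q_9 = 4*6437 + 3278 = 29026.
  i=10: a_10=1, p_10 = 1*786385 + 174394 = 960779, q_10 = 1*29026 + 6437 = 35463.
  i=11: a_11=10, p_11 = 10*960779 + 786385 = 10394175, q_11 = 10*35463 + 29026 = 383656.
Check: 10394175^2 - 734*383656^2 = 108038873930625 - 108038873930624 = 1, so (x, y) = (10394175, 383656) solves the equation, and by the theorem it is the least positive solution.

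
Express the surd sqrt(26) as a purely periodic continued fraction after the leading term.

[5; (10)]

Write x_i = (sqrt(26) + m_i)/d_i with (m_0, d_0) = (0, 1). a_0 = floor(sqrt(26)) = 5, since 5^2 = 25 <= 26 < 36 = 6^2.
Iterate m_{i+1} = d_i*a_i - m_i, d_{i+1} = (26 - m_{i+1}^2)/d_i, a_{i+1} = floor((a_0 + m_{i+1})/d_{i+1}):
  m_1 = 1*5 - 0 = 5, d_1 = (26 - 5^2)/1 = 1/1 = 1, a_1 = floor((5 + 5)/1) = 10.
  m_2 = 1*10 - 5 = 5, d_2 = (26 - 5^2)/1 = 1/1 = 1: (m_2, d_2) = (m_1, d_1) = (5, 1), so from here the quotient a_1 repeats; the period length is 1.
Hence the expansion of sqrt(26) is a_0 = 5 followed by the repeating block 10 (period 1).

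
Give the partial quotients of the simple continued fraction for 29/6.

[4; 1, 5]

Run the Euclidean algorithm on 29 and 6; the successive quotients are the partial quotients a_0, a_1, ... (each step inverts the fractional part left over by the previous one):
  29 = 4*6 + 5, so a_0 = 4.
  6 = 1*5 + 1, so a_1 = 1.
  5 = 5*1 + 0, so a_2 = 5.
The remainder reaches 0 after 3 divisions, so the expansion has 3 partial quotients, read off in order.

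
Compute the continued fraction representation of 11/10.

Run the Euclidean algorithm on 11 and 10; the successive quotients are the partial quotients a_0, a_1, ... (each step inverts the fractional part left over by the previous one):
  11 = 1*10 + 1, so a_0 = 1.
  10 = 10*1 + 0, so a_1 = 10.
The remainder reaches 0 after 2 divisions, so the expansion has 2 partial quotients, read off in order.

[1; 10]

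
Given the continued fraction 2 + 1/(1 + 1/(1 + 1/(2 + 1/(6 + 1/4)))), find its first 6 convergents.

2/1, 3/1, 5/2, 13/5, 83/32, 345/133

Using the convergent recurrence p_i = a_i*p_{i-1} + p_{i-2}, q_i = a_i*q_{i-1} + q_{i-2} with p_{-2}=0, p_{-1}=1, q_{-2}=1, q_{-1}=0:
  i=0: a_0=2, p_0 = 2*1 + 0 = 2, q_0 = 2*0 + 1 = 1.
  i=1: a_1=1, p_1 = 1*2 + 1 = 3, q_1 = 1*1 + 0 = 1.
  i=2: a_2=1, p_2 = 1*3 + 2 = 5, q_2 = 1*1 + 1 = 2.
  i=3: a_3=2, p_3 = 2*5 + 3 = 13, q_3 = 2*2 + 1 = 5.
  i=4: a_4=6, p_4 = 6*13 + 5 = 83, q_4 = 6*5 + 2 = 32.
  i=5: a_5=4, p_5 = 4*83 + 13 = 345, q_5 = 4*32 + 5 = 133.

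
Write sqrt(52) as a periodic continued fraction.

[7; (4, 1, 2, 1, 4, 14)]

Write x_i = (sqrt(52) + m_i)/d_i with (m_0, d_0) = (0, 1). a_0 = floor(sqrt(52)) = 7, since 7^2 = 49 <= 52 < 64 = 8^2.
Iterate m_{i+1} = d_i*a_i - m_i, d_{i+1} = (52 - m_{i+1}^2)/d_i, a_{i+1} = floor((a_0 + m_{i+1})/d_{i+1}):
  m_1 = 1*7 - 0 = 7, d_1 = (52 - 7^2)/1 = 3/1 = 3, a_1 = floor((7 + 7)/3) = 4.
  m_2 = 3*4 - 7 = 5, d_2 = (52 - 5^2)/3 = 27/3 = 9, a_2 = floor((7 + 5)/9) = 1.
  m_3 = 9*1 - 5 = 4, d_3 = (52 - 4^2)/9 = 36/9 = 4, a_3 = floor((7 + 4)/4) = 2.
  m_4 = 4*2 - 4 = 4, d_4 = (52 - 4^2)/4 = 36/4 = 9, a_4 = floor((7 + 4)/9) = 1.
  m_5 = 9*1 - 4 = 5, d_5 = (52 - 5^2)/9 = 27/9 = 3, a_5 = floor((7 + 5)/3) = 4.
  m_6 = 3*4 - 5 = 7, d_6 = (52 - 7^2)/3 = 3/3 = 1, a_6 = floor((7 + 7)/1) = 14.
  m_7 = 1*14 - 7 = 7, d_7 = (52 - 7^2)/1 = 3/1 = 3: (m_7, d_7) = (m_1, d_1) = (7, 3), so from here the quotients repeat a_1, ..., a_6; the period length is 6.
Hence the expansion of sqrt(52) is a_0 = 7 followed by the repeating block 4, 1, 2, 1, 4, 14 (period 6).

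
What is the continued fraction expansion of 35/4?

[8; 1, 3]

Run the Euclidean algorithm on 35 and 4; the successive quotients are the partial quotients a_0, a_1, ... (each step inverts the fractional part left over by the previous one):
  35 = 8*4 + 3, so a_0 = 8.
  4 = 1*3 + 1, so a_1 = 1.
  3 = 3*1 + 0, so a_2 = 3.
The remainder reaches 0 after 3 divisions, so the expansion has 3 partial quotients, read off in order.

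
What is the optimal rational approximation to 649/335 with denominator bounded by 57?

31/16

Expand x = 649/335 as a continued fraction with the Euclidean algorithm:
  649 = 1*335 + 314, so a_0 = 1.
  335 = 1*314 + 21, so a_1 = 1.
  314 = 14*21 + 20, so a_2 = 14.
  21 = 1*20 + 1, so a_3 = 1.
  20 = 20*1 + 0, so a_4 = 20.
so x = [1; 1, 14, 1, 20].
Convergents (p_i = a_i*p_{i-1} + p_{i-2}, q_i = a_i*q_{i-1} + q_{i-2} with p_{-2}=0, p_{-1}=1, q_{-2}=1, q_{-1}=0), until the denominator exceeds 57:
  i=0: a_0=1, p_0 = 1*1 + 0 = 1, q_0 = 1*0 + 1 = 1.
  i=1: a_1=1, p_1 = 1*1 + 1 = 2, q_1 = 1*1 + 0 = 1.
  i=2: a_2=14, p_2 = 14*2 + 1 = 29, q_2 = 14*1 + 1 = 15.
  i=3: a_3=1, p_3 = 1*29 + 2 = 31, q_3 = 1*15 + 1 = 16.
  i=4: a_4=20, p_4 = 20*31 + 29 = 649, q_4 = 20*16 + 15 = 335.
q_4 = 335 > 57, so the last convergent with denominator <= 57 is p_3/q_3 = 31/16.
The closest fraction with denominator <= 57 is either p_3/q_3 or the intermediate fraction (k*p_3 + p_2)/(k*q_3 + q_2) with the largest k >= 1 whose denominator stays <= 57; these approach x as k grows, and every other convergent or intermediate fraction in range is farther away.
Largest k: floor((57 - q_2)/q_3) = floor((57 - 15)/16) = 2.
That gives (2*31 + 29)/(2*16 + 15) = 91/47.
Compare the errors: |x - 31/16| = |649*16 - 31*335|/(335*16) = 1/5360, and |x - 91/47| = |649*47 - 91*335|/(335*47) = 18/15745.
Cross-multiplying, 1*15745 = 15745 < 96480 = 18*5360, so 1/5360 is smaller: the convergent 31/16 is closer to x than 91/47.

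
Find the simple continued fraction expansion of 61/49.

[1; 4, 12]

Run the Euclidean algorithm on 61 and 49; the successive quotients are the partial quotients a_0, a_1, ... (each step inverts the fractional part left over by the previous one):
  61 = 1*49 + 12, so a_0 = 1.
  49 = 4*12 + 1, so a_1 = 4.
  12 = 12*1 + 0, so a_2 = 12.
The remainder reaches 0 after 3 divisions, so the expansion has 3 partial quotients, read off in order.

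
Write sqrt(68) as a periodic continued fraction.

[8; (4, 16)]

Write x_i = (sqrt(68) + m_i)/d_i with (m_0, d_0) = (0, 1). a_0 = floor(sqrt(68)) = 8, since 8^2 = 64 <= 68 < 81 = 9^2.
Iterate m_{i+1} = d_i*a_i - m_i, d_{i+1} = (68 - m_{i+1}^2)/d_i, a_{i+1} = floor((a_0 + m_{i+1})/d_{i+1}):
  m_1 = 1*8 - 0 = 8, d_1 = (68 - 8^2)/1 = 4/1 = 4, a_1 = floor((8 + 8)/4) = 4.
  m_2 = 4*4 - 8 = 8, d_2 = (68 - 8^2)/4 = 4/4 = 1, a_2 = floor((8 + 8)/1) = 16.
  m_3 = 1*16 - 8 = 8, d_3 = (68 - 8^2)/1 = 4/1 = 4: (m_3, d_3) = (m_1, d_1) = (8, 4), so from here the quotients repeat a_1, a_2; the period length is 2.
Hence the expansion of sqrt(68) is a_0 = 8 followed by the repeating block 4, 16 (period 2).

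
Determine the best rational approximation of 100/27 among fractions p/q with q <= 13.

37/10

Expand x = 100/27 as a continued fraction with the Euclidean algorithm:
  100 = 3*27 + 19, so a_0 = 3.
  27 = 1*19 + 8, so a_1 = 1.
  19 = 2*8 + 3, so a_2 = 2.
  8 = 2*3 + 2, so a_3 = 2.
  3 = 1*2 + 1, so a_4 = 1.
  2 = 2*1 + 0, so a_5 = 2.
so x = [3; 1, 2, 2, 1, 2].
Convergents (p_i = a_i*p_{i-1} + p_{i-2}, q_i = a_i*q_{i-1} + q_{i-2} with p_{-2}=0, p_{-1}=1, q_{-2}=1, q_{-1}=0), until the denominator exceeds 13:
  i=0: a_0=3, p_0 = 3*1 + 0 = 3, q_0 = 3*0 + 1 = 1.
  i=1: a_1=1, p_1 = 1*3 + 1 = 4, q_1 = 1*1 + 0 = 1.
  i=2: a_2=2, p_2 = 2*4 + 3 = 11, q_2 = 2*1 + 1 = 3.
  i=3: a_3=2, p_3 = 2*11 + 4 = 26, q_3 = 2*3 + 1 = 7.
  i=4: a_4=1, p_4 = 1*26 + 11 = 37, q_4 = 1*7 + 3 = 10.
  i=5: a_5=2, p_5 = 2*37 + 26 = 100, q_5 = 2*10 + 7 = 27.
q_5 = 27 > 13, so the last convergent with denominator <= 13 is p_4/q_4 = 37/10.
The closest fraction with denominator <= 13 is either p_4/q_4 or the intermediate fraction (k*p_4 + p_3)/(k*q_4 + q_3) with the largest k >= 1 whose denominator stays <= 13; these approach x as k grows, and every other convergent or intermediate fraction in range is farther away.
Largest k: floor((13 - q_3)/q_4) = floor((13 - 7)/10) = 0.
Since k = 0, no intermediate fraction beyond p_4/q_4 has denominator <= 13, so the convergent 37/10 is the closest (its error is |100*10 - 37*27|/(27*10) = 1/270).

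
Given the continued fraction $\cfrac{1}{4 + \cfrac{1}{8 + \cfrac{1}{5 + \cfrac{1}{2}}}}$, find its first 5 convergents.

Using the convergent recurrence p_i = a_i*p_{i-1} + p_{i-2}, q_i = a_i*q_{i-1} + q_{i-2} with p_{-2}=0, p_{-1}=1, q_{-2}=1, q_{-1}=0:
  i=0: a_0=0, p_0 = 0*1 + 0 = 0, q_0 = 0*0 + 1 = 1.
  i=1: a_1=4, p_1 = 4*0 + 1 = 1, q_1 = 4*1 + 0 = 4.
  i=2: a_2=8, p_2 = 8*1 + 0 = 8, q_2 = 8*4 + 1 = 33.
  i=3: a_3=5, p_3 = 5*8 + 1 = 41, q_3 = 5*33 + 4 = 169.
  i=4: a_4=2, p_4 = 2*41 + 8 = 90, q_4 = 2*169 + 33 = 371.

0/1, 1/4, 8/33, 41/169, 90/371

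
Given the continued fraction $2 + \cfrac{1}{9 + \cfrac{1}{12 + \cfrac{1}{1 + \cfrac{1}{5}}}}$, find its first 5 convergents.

Using the convergent recurrence p_i = a_i*p_{i-1} + p_{i-2}, q_i = a_i*q_{i-1} + q_{i-2} with p_{-2}=0, p_{-1}=1, q_{-2}=1, q_{-1}=0:
  i=0: a_0=2, p_0 = 2*1 + 0 = 2, q_0 = 2*0 + 1 = 1.
  i=1: a_1=9, p_1 = 9*2 + 1 = 19, q_1 = 9*1 + 0 = 9.
  i=2: a_2=12, p_2 = 12*19 + 2 = 230, q_2 = 12*9 + 1 = 109.
  i=3: a_3=1, p_3 = 1*230 + 19 = 249, q_3 = 1*109 + 9 = 118.
  i=4: a_4=5, p_4 = 5*249 + 230 = 1475, q_4 = 5*118 + 109 = 699.

2/1, 19/9, 230/109, 249/118, 1475/699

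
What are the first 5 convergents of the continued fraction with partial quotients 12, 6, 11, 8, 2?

12/1, 73/6, 815/67, 6593/542, 14001/1151

Using the convergent recurrence p_i = a_i*p_{i-1} + p_{i-2}, q_i = a_i*q_{i-1} + q_{i-2} with p_{-2}=0, p_{-1}=1, q_{-2}=1, q_{-1}=0:
  i=0: a_0=12, p_0 = 12*1 + 0 = 12, q_0 = 12*0 + 1 = 1.
  i=1: a_1=6, p_1 = 6*12 + 1 = 73, q_1 = 6*1 + 0 = 6.
  i=2: a_2=11, p_2 = 11*73 + 12 = 815, q_2 = 11*6 + 1 = 67.
  i=3: a_3=8, p_3 = 8*815 + 73 = 6593, q_3 = 8*67 + 6 = 542.
  i=4: a_4=2, p_4 = 2*6593 + 815 = 14001, q_4 = 2*542 + 67 = 1151.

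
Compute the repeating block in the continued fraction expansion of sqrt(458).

Write x_i = (sqrt(458) + m_i)/d_i with (m_0, d_0) = (0, 1). a_0 = floor(sqrt(458)) = 21, since 21^2 = 441 <= 458 < 484 = 22^2.
Iterate m_{i+1} = d_i*a_i - m_i, d_{i+1} = (458 - m_{i+1}^2)/d_i, a_{i+1} = floor((a_0 + m_{i+1})/d_{i+1}):
  m_1 = 1*21 - 0 = 21, d_1 = (458 - 21^2)/1 = 17/1 = 17, a_1 = floor((21 + 21)/17) = 2.
  m_2 = 17*2 - 21 = 13, d_2 = (458 - 13^2)/17 = 289/17 = 17, a_2 = floor((21 + 13)/17) = 2.
  m_3 = 17*2 - 13 = 21, d_3 = (458 - 21^2)/17 = 17/17 = 1, a_3 = floor((21 + 21)/1) = 42.
  m_4 = 1*42 - 21 = 21, d_4 = (458 - 21^2)/1 = 17/1 = 17: (m_4, d_4) = (m_1, d_1) = (21, 17), so from here the quotients repeat a_1, ..., a_3; the period length is 3.
Hence the expansion of sqrt(458) is a_0 = 21 followed by the repeating block 2, 2, 42 (period 3).

[21; (2, 2, 42)]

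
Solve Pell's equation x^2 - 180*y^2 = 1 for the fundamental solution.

(x, y) = (161, 12)

First expand sqrt(180) as a continued fraction. With x_i = (sqrt(180) + m_i)/d_i and (m_0, d_0) = (0, 1): a_0 = floor(sqrt(180)) = 13, since 13^2 = 169 <= 180 < 196 = 14^2.
Iterate m_{i+1} = d_i*a_i - m_i, d_{i+1} = (180 - m_{i+1}^2)/d_i, a_{i+1} = floor((a_0 + m_{i+1})/d_{i+1}):
  m_1 = 1*13 - 0 = 13, d_1 = (180 - 13^2)/1 = 11/1 = 11, a_1 = floor((13 + 13)/11) = 2.
  m_2 = 11*2 - 13 = 9, d_2 = (180 - 9^2)/11 = 99/11 = 9, a_2 = floor((13 + 9)/9) = 2.
  m_3 = 9*2 - 9 = 9, d_3 = (180 - 9^2)/9 = 99/9 = 11, a_3 = floor((13 + 9)/11) = 2.
  m_4 = 11*2 - 9 = 13, d_4 = (180 - 13^2)/11 = 11/11 = 1, a_4 = floor((13 + 13)/1) = 26.
  m_5 = 1*26 - 13 = 13, d_5 = (180 - 13^2)/1 = 11/1 = 11: (m_5, d_5) = (m_1, d_1) = (13, 11), so from here the quotients repeat a_1, ..., a_4; the period length is 4.
So sqrt(180) = [13; (2, 2, 2, 26)] with period length k = 4.
k is even, so the fundamental solution of x^2 - 180y^2 = 1 is (p_{k-1}, q_{k-1}) = (p_3, q_3); compute convergents through index 3.
Convergents (p_i = a_i*p_{i-1} + p_{i-2}, q_i = a_i*q_{i-1} + q_{i-2} with p_{-2}=0, p_{-1}=1, q_{-2}=1, q_{-1}=0):
  i=0: a_0=13, p_0 = 13*1 + 0 = 13, q_0 = 13*0 + 1 = 1.
  i=1: a_1=2, p_1 = 2*13 + 1 = 27, q_1 = 2*1 + 0 = 2.
  i=2: a_2=2, p_2 = 2*27 + 13 = 67, q_2 = 2*2 + 1 = 5.
  i=3: a_3=2, p_3 = 2*67 + 27 = 161, q_3 = 2*5 + 2 = 12.
Check: 161^2 - 180*12^2 = 25921 - 25920 = 1, so (x, y) = (161, 12) solves the equation, and by the theorem it is the least positive solution.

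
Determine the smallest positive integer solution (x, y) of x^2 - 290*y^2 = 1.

First expand sqrt(290) as a continued fraction. With x_i = (sqrt(290) + m_i)/d_i and (m_0, d_0) = (0, 1): a_0 = floor(sqrt(290)) = 17, since 17^2 = 289 <= 290 < 324 = 18^2.
Iterate m_{i+1} = d_i*a_i - m_i, d_{i+1} = (290 - m_{i+1}^2)/d_i, a_{i+1} = floor((a_0 + m_{i+1})/d_{i+1}):
  m_1 = 1*17 - 0 = 17, d_1 = (290 - 17^2)/1 = 1/1 = 1, a_1 = floor((17 + 17)/1) = 34.
  m_2 = 1*34 - 17 = 17, d_2 = (290 - 17^2)/1 = 1/1 = 1: (m_2, d_2) = (m_1, d_1) = (17, 1), so from here the quotient a_1 repeats; the period length is 1.
So sqrt(290) = [17; (34)] with period length k = 1.
k is odd, so (p_{k-1}, q_{k-1}) only solves x^2 - 290y^2 = -1 and the fundamental solution of x^2 - 290y^2 = 1 is (p_{2k-1}, q_{2k-1}) = (p_1, q_1); compute convergents through index 1, running through the period twice.
Convergents (p_i = a_i*p_{i-1} + p_{i-2}, q_i = a_i*q_{i-1} + q_{i-2} with p_{-2}=0, p_{-1}=1, q_{-2}=1, q_{-1}=0):
  i=0: a_0=17, p_0 = 17*1 + 0 = 17, q_0 = 17*0 + 1 = 1.
  i=1: a_1=34, p_1 = 34*17 + 1 = 579, q_1 = 34*1 + 0 = 34.
Indeed p_0^2 - 290*q_0^2 = 289 - 290 = -1, not +1.
Check: 579^2 - 290*34^2 = 335241 - 335240 = 1, so (x, y) = (579, 34) solves the equation, and by the theorem it is the least positive solution.

(x, y) = (579, 34)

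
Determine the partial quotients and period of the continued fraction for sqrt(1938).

Write x_i = (sqrt(1938) + m_i)/d_i with (m_0, d_0) = (0, 1). a_0 = floor(sqrt(1938)) = 44, since 44^2 = 1936 <= 1938 < 2025 = 45^2.
Iterate m_{i+1} = d_i*a_i - m_i, d_{i+1} = (1938 - m_{i+1}^2)/d_i, a_{i+1} = floor((a_0 + m_{i+1})/d_{i+1}):
  m_1 = 1*44 - 0 = 44, d_1 = (1938 - 44^2)/1 = 2/1 = 2, a_1 = floor((44 + 44)/2) = 44.
  m_2 = 2*44 - 44 = 44, d_2 = (1938 - 44^2)/2 = 2/2 = 1, a_2 = floor((44 + 44)/1) = 88.
  m_3 = 1*88 - 44 = 44, d_3 = (1938 - 44^2)/1 = 2/1 = 2: (m_3, d_3) = (m_1, d_1) = (44, 2), so from here the quotients repeat a_1, a_2; the period length is 2.
Hence the expansion of sqrt(1938) is a_0 = 44 followed by the repeating block 44, 88 (period 2).

[44; (44, 88)]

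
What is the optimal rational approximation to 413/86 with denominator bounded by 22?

24/5

Expand x = 413/86 as a continued fraction with the Euclidean algorithm:
  413 = 4*86 + 69, so a_0 = 4.
  86 = 1*69 + 17, so a_1 = 1.
  69 = 4*17 + 1, so a_2 = 4.
  17 = 17*1 + 0, so a_3 = 17.
so x = [4; 1, 4, 17].
Convergents (p_i = a_i*p_{i-1} + p_{i-2}, q_i = a_i*q_{i-1} + q_{i-2} with p_{-2}=0, p_{-1}=1, q_{-2}=1, q_{-1}=0), until the denominator exceeds 22:
  i=0: a_0=4, p_0 = 4*1 + 0 = 4, q_0 = 4*0 + 1 = 1.
  i=1: a_1=1, p_1 = 1*4 + 1 = 5, q_1 = 1*1 + 0 = 1.
  i=2: a_2=4, p_2 = 4*5 + 4 = 24, q_2 = 4*1 + 1 = 5.
  i=3: a_3=17, p_3 = 17*24 + 5 = 413, q_3 = 17*5 + 1 = 86.
q_3 = 86 > 22, so the last convergent with denominator <= 22 is p_2/q_2 = 24/5.
The closest fraction with denominator <= 22 is either p_2/q_2 or the intermediate fraction (k*p_2 + p_1)/(k*q_2 + q_1) with the largest k >= 1 whose denominator stays <= 22; these approach x as k grows, and every other convergent or intermediate fraction in range is farther away.
Largest k: floor((22 - q_1)/q_2) = floor((22 - 1)/5) = 4.
That gives (4*24 + 5)/(4*5 + 1) = 101/21.
Compare the errors: |x - 24/5| = |413*5 - 24*86|/(86*5) = 1/430, and |x - 101/21| = |413*21 - 101*86|/(86*21) = 13/1806.
Cross-multiplying, 1*1806 = 1806 < 5590 = 13*430, so 1/430 is smaller: the convergent 24/5 is closer to x than 101/21.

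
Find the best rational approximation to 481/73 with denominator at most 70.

369/56

Expand x = 481/73 as a continued fraction with the Euclidean algorithm:
  481 = 6*73 + 43, so a_0 = 6.
  73 = 1*43 + 30, so a_1 = 1.
  43 = 1*30 + 13, so a_2 = 1.
  30 = 2*13 + 4, so a_3 = 2.
  13 = 3*4 + 1, so a_4 = 3.
  4 = 4*1 + 0, so a_5 = 4.
so x = [6; 1, 1, 2, 3, 4].
Convergents (p_i = a_i*p_{i-1} + p_{i-2}, q_i = a_i*q_{i-1} + q_{i-2} with p_{-2}=0, p_{-1}=1, q_{-2}=1, q_{-1}=0), until the denominator exceeds 70:
  i=0: a_0=6, p_0 = 6*1 + 0 = 6, q_0 = 6*0 + 1 = 1.
  i=1: a_1=1, p_1 = 1*6 + 1 = 7, q_1 = 1*1 + 0 = 1.
  i=2: a_2=1, p_2 = 1*7 + 6 = 13, q_2 = 1*1 + 1 = 2.
  i=3: a_3=2, p_3 = 2*13 + 7 = 33, q_3 = 2*2 + 1 = 5.
  i=4: a_4=3, p_4 = 3*33 + 13 = 112, q_4 = 3*5 + 2 = 17.
  i=5: a_5=4, p_5 = 4*112 + 33 = 481, q_5 = 4*17 + 5 = 73.
q_5 = 73 > 70, so the last convergent with denominator <= 70 is p_4/q_4 = 112/17.
The closest fraction with denominator <= 70 is either p_4/q_4 or the intermediate fraction (k*p_4 + p_3)/(k*q_4 + q_3) with the largest k >= 1 whose denominator stays <= 70; these approach x as k grows, and every other convergent or intermediate fraction in range is farther away.
Largest k: floor((70 - q_3)/q_4) = floor((70 - 5)/17) = 3.
That gives (3*112 + 33)/(3*17 + 5) = 369/56.
Compare the errors: |x - 112/17| = |481*17 - 112*73|/(73*17) = 1/1241, and |x - 369/56| = |481*56 - 369*73|/(73*56) = 1/4088.
Cross-multiplying, 1*1241 = 1241 < 4088 = 1*4088, so 1/4088 is smaller: the intermediate fraction 369/56 is closer to x than 112/17.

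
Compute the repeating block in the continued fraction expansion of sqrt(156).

Write x_i = (sqrt(156) + m_i)/d_i with (m_0, d_0) = (0, 1). a_0 = floor(sqrt(156)) = 12, since 12^2 = 144 <= 156 < 169 = 13^2.
Iterate m_{i+1} = d_i*a_i - m_i, d_{i+1} = (156 - m_{i+1}^2)/d_i, a_{i+1} = floor((a_0 + m_{i+1})/d_{i+1}):
  m_1 = 1*12 - 0 = 12, d_1 = (156 - 12^2)/1 = 12/1 = 12, a_1 = floor((12 + 12)/12) = 2.
  m_2 = 12*2 - 12 = 12, d_2 = (156 - 12^2)/12 = 12/12 = 1, a_2 = floor((12 + 12)/1) = 24.
  m_3 = 1*24 - 12 = 12, d_3 = (156 - 12^2)/1 = 12/1 = 12: (m_3, d_3) = (m_1, d_1) = (12, 12), so from here the quotients repeat a_1, a_2; the period length is 2.
Hence the expansion of sqrt(156) is a_0 = 12 followed by the repeating block 2, 24 (period 2).

[12; (2, 24)]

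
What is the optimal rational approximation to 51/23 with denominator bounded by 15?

Expand x = 51/23 as a continued fraction with the Euclidean algorithm:
  51 = 2*23 + 5, so a_0 = 2.
  23 = 4*5 + 3, so a_1 = 4.
  5 = 1*3 + 2, so a_2 = 1.
  3 = 1*2 + 1, so a_3 = 1.
  2 = 2*1 + 0, so a_4 = 2.
so x = [2; 4, 1, 1, 2].
Convergents (p_i = a_i*p_{i-1} + p_{i-2}, q_i = a_i*q_{i-1} + q_{i-2} with p_{-2}=0, p_{-1}=1, q_{-2}=1, q_{-1}=0), until the denominator exceeds 15:
  i=0: a_0=2, p_0 = 2*1 + 0 = 2, q_0 = 2*0 + 1 = 1.
  i=1: a_1=4, p_1 = 4*2 + 1 = 9, q_1 = 4*1 + 0 = 4.
  i=2: a_2=1, p_2 = 1*9 + 2 = 11, q_2 = 1*4 + 1 = 5.
  i=3: a_3=1, p_3 = 1*11 + 9 = 20, q_3 = 1*5 + 4 = 9.
  i=4: a_4=2, p_4 = 2*20 + 11 = 51, q_4 = 2*9 + 5 = 23.
q_4 = 23 > 15, so the last convergent with denominator <= 15 is p_3/q_3 = 20/9.
The closest fraction with denominator <= 15 is either p_3/q_3 or the intermediate fraction (k*p_3 + p_2)/(k*q_3 + q_2) with the largest k >= 1 whose denominator stays <= 15; these approach x as k grows, and every other convergent or intermediate fraction in range is farther away.
Largest k: floor((15 - q_2)/q_3) = floor((15 - 5)/9) = 1.
That gives (1*20 + 11)/(1*9 + 5) = 31/14.
Compare the errors: |x - 20/9| = |51*9 - 20*23|/(23*9) = 1/207, and |x - 31/14| = |51*14 - 31*23|/(23*14) = 1/322.
Cross-multiplying, 1*207 = 207 < 322 = 1*322, so 1/322 is smaller: the intermediate fraction 31/14 is closer to x than 20/9.

31/14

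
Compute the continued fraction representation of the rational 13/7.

[1; 1, 6]

Run the Euclidean algorithm on 13 and 7; the successive quotients are the partial quotients a_0, a_1, ... (each step inverts the fractional part left over by the previous one):
  13 = 1*7 + 6, so a_0 = 1.
  7 = 1*6 + 1, so a_1 = 1.
  6 = 6*1 + 0, so a_2 = 6.
The remainder reaches 0 after 3 divisions, so the expansion has 3 partial quotients, read off in order.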